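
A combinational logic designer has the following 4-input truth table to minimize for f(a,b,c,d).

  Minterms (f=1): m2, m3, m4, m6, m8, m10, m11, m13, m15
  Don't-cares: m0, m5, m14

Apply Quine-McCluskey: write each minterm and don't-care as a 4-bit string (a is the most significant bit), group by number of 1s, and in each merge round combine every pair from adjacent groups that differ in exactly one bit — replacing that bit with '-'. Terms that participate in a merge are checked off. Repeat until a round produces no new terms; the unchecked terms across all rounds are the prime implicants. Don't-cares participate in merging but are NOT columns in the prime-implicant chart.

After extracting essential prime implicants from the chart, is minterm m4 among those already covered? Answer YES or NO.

Round 0: 0000✓ 0010✓ 0011✓ 0100✓ 0101✓ 0110✓ 1000✓ 1010✓ 1011✓ 1101✓ 1110✓ 1111✓
Round 1: -000✓ -010✓ -011✓ -101 -110✓ 0-00✓ 0-10✓ 00-0✓ 001-✓ 01-0✓ 010- 1-10✓ 1-11✓ 10-0✓ 101-✓ 11-1 111-✓
Round 2: --10 -0-0 -01- 0--0 1-1-
PIs = {--10, -0-0, -01-, -101, 0--0, 010-, 1-1-, 11-1}
Coverage chart:
  m2: --10,-0-0,-01-,0--0
  m3: -01- ←essential
  m4: 0--0,010-
  m6: --10,0--0
  m8: -0-0 ←essential
  m10: --10,-0-0,-01-,1-1-
  m11: -01-,1-1-
  m13: -101,11-1
  m15: 1-1-,11-1
Essential: -0-0, -01-

NO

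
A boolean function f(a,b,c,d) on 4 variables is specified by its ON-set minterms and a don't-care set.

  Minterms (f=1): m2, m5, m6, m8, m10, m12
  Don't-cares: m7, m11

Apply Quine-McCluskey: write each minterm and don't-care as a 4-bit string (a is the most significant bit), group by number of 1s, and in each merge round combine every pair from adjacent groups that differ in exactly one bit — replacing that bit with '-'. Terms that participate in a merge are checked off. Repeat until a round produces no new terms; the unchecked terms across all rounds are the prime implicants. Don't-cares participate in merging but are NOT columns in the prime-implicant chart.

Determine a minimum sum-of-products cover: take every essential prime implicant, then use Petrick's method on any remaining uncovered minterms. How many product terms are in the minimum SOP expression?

size-2^0 implicants → 0010(✓)  0101(✓)  0110(✓)  0111(✓)  1000(✓)  1010(✓)  1011(✓)  1100(✓)
size-2^1 implicants → -010  0-10  01-1  011-  1-00  10-0  101-
Unchecked terms (primes): -010, 0-10, 01-1, 011-, 1-00, 10-0, 101-
Minterm coverage:
  m2 ⊆ -010,0-10
  m5 ⊆ 01-1 [E]
  m6 ⊆ 0-10,011-
  m8 ⊆ 1-00,10-0
  m10 ⊆ -010,10-0,101-
  m12 ⊆ 1-00 [E]
E = {01-1, 1-00}
Petrick residual → -010, 0-10
Cover = b'cd' + a'cd' + a'bd + ac'd'  |cover|=4

4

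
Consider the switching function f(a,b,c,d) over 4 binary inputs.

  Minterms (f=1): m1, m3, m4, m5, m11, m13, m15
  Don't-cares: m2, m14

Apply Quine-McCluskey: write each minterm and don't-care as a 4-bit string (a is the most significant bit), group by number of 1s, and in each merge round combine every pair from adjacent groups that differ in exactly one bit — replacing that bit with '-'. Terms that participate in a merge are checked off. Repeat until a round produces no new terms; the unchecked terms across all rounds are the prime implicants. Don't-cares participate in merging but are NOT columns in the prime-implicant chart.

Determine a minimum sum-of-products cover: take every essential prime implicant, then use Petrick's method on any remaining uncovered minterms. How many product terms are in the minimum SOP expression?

4

Round 0: 0001✓ 0010✓ 0011✓ 0100✓ 0101✓ 1011✓ 1101✓ 1110✓ 1111✓
Round 1: -011 -101 0-01 00-1 001- 010- 1-11 11-1 111-
PIs = {-011, -101, 0-01, 00-1, 001-, 010-, 1-11, 11-1, 111-}
Coverage chart:
  m1: 0-01,00-1
  m3: -011,00-1,001-
  m4: 010- ←essential
  m5: -101,0-01,010-
  m11: -011,1-11
  m13: -101,11-1
  m15: 1-11,11-1,111-
Essential: 010-
Petrick residual → -011, 0-01, 11-1
Min cover (4 terms): b'cd + a'c'd + a'bc' + abd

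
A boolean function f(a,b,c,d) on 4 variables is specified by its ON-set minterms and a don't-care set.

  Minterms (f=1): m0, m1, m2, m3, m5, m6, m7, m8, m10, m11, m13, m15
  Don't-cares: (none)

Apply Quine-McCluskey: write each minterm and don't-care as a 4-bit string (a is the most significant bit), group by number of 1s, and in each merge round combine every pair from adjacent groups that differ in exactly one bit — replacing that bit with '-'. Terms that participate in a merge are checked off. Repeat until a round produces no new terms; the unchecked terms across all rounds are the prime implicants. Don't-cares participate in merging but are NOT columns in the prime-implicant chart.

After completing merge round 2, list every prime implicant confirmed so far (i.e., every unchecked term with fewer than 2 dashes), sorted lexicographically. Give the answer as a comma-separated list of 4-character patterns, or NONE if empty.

[col 0] 0000*, 0001*, 0010*, 0011*, 0101*, 0110*, 0111*, 1000*, 1010*, 1011*, 1101*, 1111*
[col 1] -000*, -010*, -011*, -101*, -111*, 0-01*, 0-10*, 0-11*, 00-0*, 00-1*, 000-*, 001-*, 01-1*, 011-*, 1-11*, 10-0*, 101-*, 11-1*
[col 2] --11, -0-0, -01-, -1-1, 0--1, 0-1-, 00--
Prime implicants: --11, -0-0, -01-, -1-1, 0--1, 0-1-, 00--

NONE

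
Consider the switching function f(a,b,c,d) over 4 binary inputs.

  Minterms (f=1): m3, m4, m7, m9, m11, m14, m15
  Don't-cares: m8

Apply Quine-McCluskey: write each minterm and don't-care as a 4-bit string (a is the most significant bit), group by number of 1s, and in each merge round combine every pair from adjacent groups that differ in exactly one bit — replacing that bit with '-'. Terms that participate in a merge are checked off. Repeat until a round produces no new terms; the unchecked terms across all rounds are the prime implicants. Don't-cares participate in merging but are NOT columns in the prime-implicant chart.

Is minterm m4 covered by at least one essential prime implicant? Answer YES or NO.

size-2^0 implicants → 0011(✓)  0100  0111(✓)  1000(✓)  1001(✓)  1011(✓)  1110(✓)  1111(✓)
size-2^1 implicants → -011(✓)  -111(✓)  0-11(✓)  1-11(✓)  10-1  100-  111-
size-2^2 implicants → --11
Unchecked terms (primes): --11, 0100, 10-1, 100-, 111-
Minterm coverage:
  m3 ⊆ --11 [E]
  m4 ⊆ 0100 [E]
  m7 ⊆ --11 [E]
  m9 ⊆ 10-1,100-
  m11 ⊆ --11,10-1
  m14 ⊆ 111- [E]
  m15 ⊆ --11,111-
E = {--11, 0100, 111-}

YES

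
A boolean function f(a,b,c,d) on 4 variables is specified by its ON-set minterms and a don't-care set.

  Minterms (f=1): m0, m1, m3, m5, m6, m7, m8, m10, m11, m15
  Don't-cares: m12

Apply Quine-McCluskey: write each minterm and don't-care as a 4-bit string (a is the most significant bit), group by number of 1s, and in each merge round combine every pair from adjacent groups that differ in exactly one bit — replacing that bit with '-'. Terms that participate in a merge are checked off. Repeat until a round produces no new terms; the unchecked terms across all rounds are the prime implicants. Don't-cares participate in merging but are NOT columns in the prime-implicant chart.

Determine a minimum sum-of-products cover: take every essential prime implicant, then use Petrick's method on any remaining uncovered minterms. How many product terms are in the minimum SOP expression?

size-2^0 implicants → 0000(✓)  0001(✓)  0011(✓)  0101(✓)  0110(✓)  0111(✓)  1000(✓)  1010(✓)  1011(✓)  1100(✓)  1111(✓)
size-2^1 implicants → -000  -011(✓)  -111(✓)  0-01(✓)  0-11(✓)  00-1(✓)  000-  01-1(✓)  011-  1-00  1-11(✓)  10-0  101-
size-2^2 implicants → --11  0--1
Unchecked terms (primes): --11, -000, 0--1, 000-, 011-, 1-00, 10-0, 101-
Minterm coverage:
  m0 ⊆ -000,000-
  m1 ⊆ 0--1,000-
  m3 ⊆ --11,0--1
  m5 ⊆ 0--1 [E]
  m6 ⊆ 011- [E]
  m7 ⊆ --11,0--1,011-
  m8 ⊆ -000,1-00,10-0
  m10 ⊆ 10-0,101-
  m11 ⊆ --11,101-
  m15 ⊆ --11 [E]
E = {--11, 0--1, 011-}
Petrick residual → -000, 10-0
Cover = cd + b'c'd' + a'd + a'bc + ab'd'  |cover|=5

5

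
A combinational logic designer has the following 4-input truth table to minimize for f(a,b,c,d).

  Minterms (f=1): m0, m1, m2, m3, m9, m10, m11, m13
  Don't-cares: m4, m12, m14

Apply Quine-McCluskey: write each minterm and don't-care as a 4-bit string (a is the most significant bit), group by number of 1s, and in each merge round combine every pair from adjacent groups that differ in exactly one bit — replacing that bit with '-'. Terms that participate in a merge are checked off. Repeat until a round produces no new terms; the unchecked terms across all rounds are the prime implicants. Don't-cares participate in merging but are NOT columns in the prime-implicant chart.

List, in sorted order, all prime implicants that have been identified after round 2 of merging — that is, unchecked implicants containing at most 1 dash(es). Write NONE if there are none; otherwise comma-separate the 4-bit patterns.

-100, 0-00, 1-01, 1-10, 11-0, 110-

Round 0: 0000✓ 0001✓ 0010✓ 0011✓ 0100✓ 1001✓ 1010✓ 1011✓ 1100✓ 1101✓ 1110✓
Round 1: -001✓ -010✓ -011✓ -100 0-00 00-0✓ 00-1✓ 000-✓ 001-✓ 1-01 1-10 10-1✓ 101-✓ 11-0 110-
Round 2: -0-1 -01- 00--
PIs = {-0-1, -01-, -100, 0-00, 00--, 1-01, 1-10, 11-0, 110-}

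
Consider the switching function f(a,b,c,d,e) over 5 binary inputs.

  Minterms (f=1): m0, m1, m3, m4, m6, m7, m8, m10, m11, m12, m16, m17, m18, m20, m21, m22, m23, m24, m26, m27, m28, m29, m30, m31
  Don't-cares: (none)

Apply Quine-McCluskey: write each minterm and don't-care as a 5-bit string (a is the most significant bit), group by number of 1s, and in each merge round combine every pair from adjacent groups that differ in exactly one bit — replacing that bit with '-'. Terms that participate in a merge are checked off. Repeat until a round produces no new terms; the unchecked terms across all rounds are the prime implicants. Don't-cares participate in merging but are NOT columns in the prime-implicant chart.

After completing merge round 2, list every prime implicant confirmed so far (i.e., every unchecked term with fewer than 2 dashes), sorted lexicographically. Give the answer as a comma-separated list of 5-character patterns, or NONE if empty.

Round 0: 00000✓ 00001✓ 00011✓ 00100✓ 00110✓ 00111✓ 01000✓ 01010✓ 01011✓ 01100✓ 10000✓ 10001✓ 10010✓ 10100✓ 10101✓ 10110✓ 10111✓ 11000✓ 11010✓ 11011✓ 11100✓ 11101✓ 11110✓ 11111✓
Round 1: -0000✓ -0001✓ -0100✓ -0110✓ -0111✓ -1000✓ -1010✓ -1011✓ -1100✓ 0-000✓ 0-011 0-100✓ 00-00✓ 00-11 000-1 0000-✓ 001-0✓ 0011-✓ 01-00✓ 010-0✓ 0101-✓ 1-000✓ 1-010✓ 1-100✓ 1-101✓ 1-110✓ 1-111✓ 10-00✓ 10-01✓ 10-10✓ 100-0✓ 1000-✓ 101-0✓ 101-1✓ 1010-✓ 1011-✓ 11-00✓ 11-10✓ 11-11✓ 110-0✓ 1101-✓ 111-0✓ 111-1✓ 1110-✓ 1111-✓
Round 2: --000✓ --100✓ -0-00✓ -000- -01-0 -011- -1-00✓ -10-0 -101- 0--00✓ 1--00✓ 1--10✓ 1-0-0✓ 1-1-0✓ 1-1-1✓ 1-10-✓ 1-11-✓ 10--0✓ 10-0- 101--✓ 11--0✓ 11-1- 111--✓
Round 3: ---00 1---0 1-1--
PIs = {---00, -000-, -01-0, -011-, -10-0, -101-, 0-011, 00-11, 000-1, 1---0, 1-1--, 10-0-, 11-1-}

0-011, 00-11, 000-1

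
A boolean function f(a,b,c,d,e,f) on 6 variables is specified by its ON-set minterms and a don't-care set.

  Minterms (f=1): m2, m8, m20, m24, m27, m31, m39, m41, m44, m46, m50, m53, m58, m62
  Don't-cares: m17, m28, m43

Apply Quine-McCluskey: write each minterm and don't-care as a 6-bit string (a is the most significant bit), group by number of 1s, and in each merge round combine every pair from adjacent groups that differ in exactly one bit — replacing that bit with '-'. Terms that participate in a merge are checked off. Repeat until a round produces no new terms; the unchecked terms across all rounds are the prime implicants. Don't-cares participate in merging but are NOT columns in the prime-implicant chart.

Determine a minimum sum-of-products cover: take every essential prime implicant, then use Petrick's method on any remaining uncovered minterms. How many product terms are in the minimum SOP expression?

[col 0] 000010, 001000*, 010001, 010100*, 011000*, 011011*, 011100*, 011111*, 100111, 101001*, 101011*, 101100*, 101110*, 110010*, 110101, 111010*, 111110*
[col 1] 0-1000, 01-100, 011-00, 011-11, 1-1110, 1010-1, 1011-0, 11-010, 111-10
Prime implicants: 0-1000, 000010, 01-100, 010001, 011-00, 011-11, 1-1110, 100111, 1010-1, 1011-0, 11-010, 110101, 111-10
PI chart (minterm → PIs covering it):
  2 | 000010  (sole → essential)
  8 | 0-1000  (sole → essential)
  20 | 01-100  (sole → essential)
  24 | 0-1000,011-00
  27 | 011-11  (sole → essential)
  31 | 011-11  (sole → essential)
  39 | 100111  (sole → essential)
  41 | 1010-1  (sole → essential)
  44 | 1011-0  (sole → essential)
  46 | 1-1110,1011-0
  50 | 11-010  (sole → essential)
  53 | 110101  (sole → essential)
  58 | 11-010,111-10
  62 | 1-1110,111-10
Essential prime implicants: 0-1000, 000010, 01-100, 011-11, 100111, 1010-1, 1011-0, 11-010, 110101
Petrick residual → 1-1110
Minimum SOP uses 10 PIs: a'cd'e'f' + a'b'c'd'ef' + a'bde'f' + a'bcef + acdef' + ab'c'def + ab'cd'f + ab'cdf' + abd'ef' + abc'de'f

10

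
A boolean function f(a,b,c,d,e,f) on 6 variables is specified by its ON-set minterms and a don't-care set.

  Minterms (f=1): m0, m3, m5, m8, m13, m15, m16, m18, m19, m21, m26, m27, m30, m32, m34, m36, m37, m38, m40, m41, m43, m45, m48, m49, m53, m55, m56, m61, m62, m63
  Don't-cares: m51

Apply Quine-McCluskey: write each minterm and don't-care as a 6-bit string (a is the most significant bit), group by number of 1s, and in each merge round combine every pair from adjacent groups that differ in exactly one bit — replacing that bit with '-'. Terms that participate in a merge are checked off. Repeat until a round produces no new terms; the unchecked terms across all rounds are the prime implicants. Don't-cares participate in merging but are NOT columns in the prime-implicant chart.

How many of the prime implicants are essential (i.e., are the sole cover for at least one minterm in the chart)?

[col 0] 000000*, 000011*, 000101*, 001000*, 001101*, 001111*, 010000*, 010010*, 010011*, 010101*, 011010*, 011011*, 011110*, 100000*, 100010*, 100100*, 100101*, 100110*, 101000*, 101001*, 101011*, 101101*, 110000*, 110001*, 110011*, 110101*, 110111*, 111000*, 111101*, 111110*, 111111*
[col 1] -00000*, -00101*, -01000*, -01101*, -10000*, -10011, -10101*, -11110, 0-0000*, 0-0011, 0-0101*, 00-000*, 00-101*, 0011-1, 01-010*, 01-011*, 0100-0, 01001-*, 011-10, 01101-*, 1-0000*, 1-0101*, 1-1000*, 1-1101*, 10-000*, 10-101*, 100-00*, 100-10*, 1000-0*, 1001-0*, 10010-, 101-01, 1010-1, 10100-, 11-000*, 11-101*, 11-111*, 110-01*, 110-11*, 1100-1*, 11000-, 1101-1*, 1111-1*, 11111-
[col 2] --0000, --0101, -0-000, -0-101, 01-01-, 1--000, 1--101, 100--0, 11-1-1, 110--1
Prime implicants: --0000, --0101, -0-000, -0-101, -10011, -11110, 0-0011, 0011-1, 01-01-, 0100-0, 011-10, 1--000, 1--101, 100--0, 10010-, 101-01, 1010-1, 10100-, 11-1-1, 110--1, 11000-, 11111-
PI chart (minterm → PIs covering it):
  0 | --0000,-0-000
  3 | 0-0011  (sole → essential)
  5 | --0101,-0-101
  8 | -0-000  (sole → essential)
  13 | -0-101,0011-1
  15 | 0011-1  (sole → essential)
  16 | --0000,0100-0
  18 | 01-01-,0100-0
  19 | -10011,0-0011,01-01-
  21 | --0101  (sole → essential)
  26 | 01-01-,011-10
  27 | 01-01-  (sole → essential)
  30 | -11110,011-10
  32 | --0000,-0-000,1--000,100--0
  34 | 100--0  (sole → essential)
  36 | 100--0,10010-
  37 | --0101,-0-101,1--101,10010-
  38 | 100--0  (sole → essential)
  40 | -0-000,1--000,10100-
  41 | 101-01,1010-1,10100-
  43 | 1010-1  (sole → essential)
  45 | -0-101,1--101,101-01
  48 | --0000,1--000,11000-
  49 | 110--1,11000-
  53 | --0101,1--101,11-1-1,110--1
  55 | 11-1-1,110--1
  56 | 1--000  (sole → essential)
  61 | 1--101,11-1-1
  62 | -11110,11111-
  63 | 11-1-1,11111-
Essential prime implicants: --0101, -0-000, 0-0011, 0011-1, 01-01-, 1--000, 100--0, 1010-1

8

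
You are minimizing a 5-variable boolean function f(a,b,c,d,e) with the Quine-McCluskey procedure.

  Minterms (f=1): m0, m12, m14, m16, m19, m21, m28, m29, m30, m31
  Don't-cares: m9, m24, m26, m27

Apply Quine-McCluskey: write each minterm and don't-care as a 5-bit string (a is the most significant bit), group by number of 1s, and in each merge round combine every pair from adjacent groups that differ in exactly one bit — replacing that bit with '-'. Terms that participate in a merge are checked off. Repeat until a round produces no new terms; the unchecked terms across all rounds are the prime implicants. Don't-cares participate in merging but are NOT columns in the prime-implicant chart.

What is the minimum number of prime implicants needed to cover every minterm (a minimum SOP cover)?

[col 0] 00000*, 01001, 01100*, 01110*, 10000*, 10011*, 10101*, 11000*, 11010*, 11011*, 11100*, 11101*, 11110*, 11111*
[col 1] -0000, -1100*, -1110*, 011-0*, 1-000, 1-011, 1-101, 11-00*, 11-10*, 11-11*, 110-0*, 1101-*, 111-0*, 111-1*, 1110-*, 1111-*
[col 2] -11-0, 11--0, 11-1-, 111--
Prime implicants: -0000, -11-0, 01001, 1-000, 1-011, 1-101, 11--0, 11-1-, 111--
PI chart (minterm → PIs covering it):
  0 | -0000  (sole → essential)
  12 | -11-0  (sole → essential)
  14 | -11-0  (sole → essential)
  16 | -0000,1-000
  19 | 1-011  (sole → essential)
  21 | 1-101  (sole → essential)
  28 | -11-0,11--0,111--
  29 | 1-101,111--
  30 | -11-0,11--0,11-1-,111--
  31 | 11-1-,111--
Essential prime implicants: -0000, -11-0, 1-011, 1-101
Petrick residual → 11-1-
Minimum SOP uses 5 PIs: b'c'd'e' + bce' + ac'de + acd'e + abd

5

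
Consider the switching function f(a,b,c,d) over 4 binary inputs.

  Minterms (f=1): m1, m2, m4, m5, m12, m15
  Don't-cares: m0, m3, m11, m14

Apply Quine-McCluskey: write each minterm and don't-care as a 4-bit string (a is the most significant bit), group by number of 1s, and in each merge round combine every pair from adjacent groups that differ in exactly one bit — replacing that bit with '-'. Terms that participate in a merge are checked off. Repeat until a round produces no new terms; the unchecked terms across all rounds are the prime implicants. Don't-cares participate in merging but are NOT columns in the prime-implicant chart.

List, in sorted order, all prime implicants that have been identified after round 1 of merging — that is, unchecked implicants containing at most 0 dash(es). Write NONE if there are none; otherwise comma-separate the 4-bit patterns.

size-2^0 implicants → 0000(✓)  0001(✓)  0010(✓)  0011(✓)  0100(✓)  0101(✓)  1011(✓)  1100(✓)  1110(✓)  1111(✓)
size-2^1 implicants → -011  -100  0-00(✓)  0-01(✓)  00-0(✓)  00-1(✓)  000-(✓)  001-(✓)  010-(✓)  1-11  11-0  111-
size-2^2 implicants → 0-0-  00--
Unchecked terms (primes): -011, -100, 0-0-, 00--, 1-11, 11-0, 111-

NONE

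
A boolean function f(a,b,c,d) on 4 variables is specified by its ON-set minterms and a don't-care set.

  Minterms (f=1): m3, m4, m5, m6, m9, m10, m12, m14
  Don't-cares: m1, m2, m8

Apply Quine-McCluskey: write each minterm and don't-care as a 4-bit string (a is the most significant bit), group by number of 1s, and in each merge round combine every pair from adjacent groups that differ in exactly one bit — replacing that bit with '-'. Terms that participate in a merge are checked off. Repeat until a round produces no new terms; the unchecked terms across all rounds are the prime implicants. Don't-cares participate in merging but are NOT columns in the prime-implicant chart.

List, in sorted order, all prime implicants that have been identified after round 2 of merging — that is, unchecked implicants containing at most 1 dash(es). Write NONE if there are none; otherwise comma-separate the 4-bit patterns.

Round 0: 0001✓ 0010✓ 0011✓ 0100✓ 0101✓ 0110✓ 1000✓ 1001✓ 1010✓ 1100✓ 1110✓
Round 1: -001 -010✓ -100✓ -110✓ 0-01 0-10✓ 00-1 001- 01-0✓ 010- 1-00✓ 1-10✓ 10-0✓ 100- 11-0✓
Round 2: --10 -1-0 1--0
PIs = {--10, -001, -1-0, 0-01, 00-1, 001-, 010-, 1--0, 100-}

-001, 0-01, 00-1, 001-, 010-, 100-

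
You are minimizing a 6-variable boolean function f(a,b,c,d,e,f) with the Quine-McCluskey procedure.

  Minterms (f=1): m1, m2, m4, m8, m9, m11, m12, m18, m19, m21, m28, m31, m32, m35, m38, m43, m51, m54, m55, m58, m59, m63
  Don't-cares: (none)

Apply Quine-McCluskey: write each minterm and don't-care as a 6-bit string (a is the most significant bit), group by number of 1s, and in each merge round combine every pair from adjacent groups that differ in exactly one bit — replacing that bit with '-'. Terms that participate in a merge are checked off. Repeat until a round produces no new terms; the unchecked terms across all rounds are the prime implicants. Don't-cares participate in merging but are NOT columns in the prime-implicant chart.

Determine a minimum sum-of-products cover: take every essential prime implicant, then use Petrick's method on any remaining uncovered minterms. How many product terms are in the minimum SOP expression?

Round 0: 000001✓ 000010✓ 000100✓ 001000✓ 001001✓ 001011✓ 001100✓ 010010✓ 010011✓ 010101 011100✓ 011111✓ 100000 100011✓ 100110✓ 101011✓ 110011✓ 110110✓ 110111✓ 111010✓ 111011✓ 111111✓
Round 1: -01011 -10011 -11111 0-0010 0-1100 00-001 00-100 001-00 0010-1 00100- 01001- 1-0011✓ 1-0110 1-1011✓ 10-011✓ 11-011✓ 11-111✓ 110-11✓ 11011- 111-11✓ 11101-
Round 2: 1--011 11--11
PIs = {-01011, -10011, -11111, 0-0010, 0-1100, 00-001, 00-100, 001-00, 0010-1, 00100-, 01001-, 010101, 1--011, 1-0110, 100000, 11--11, 11011-, 11101-}
Coverage chart:
  m1: 00-001 ←essential
  m2: 0-0010 ←essential
  m4: 00-100 ←essential
  m8: 001-00,00100-
  m9: 00-001,0010-1,00100-
  m11: -01011,0010-1
  m12: 0-1100,00-100,001-00
  m18: 0-0010,01001-
  m19: -10011,01001-
  m21: 010101 ←essential
  m28: 0-1100 ←essential
  m31: -11111 ←essential
  m32: 100000 ←essential
  m35: 1--011 ←essential
  m38: 1-0110 ←essential
  m43: -01011,1--011
  m51: -10011,1--011,11--11
  m54: 1-0110,11011-
  m55: 11--11,11011-
  m58: 11101- ←essential
  m59: 1--011,11--11,11101-
  m63: -11111,11--11
Essential: -11111, 0-0010, 0-1100, 00-001, 00-100, 010101, 1--011, 1-0110, 100000, 11101-
Petrick residual → -01011, -10011, 001-00, 11--11
Min cover (14 terms): b'cd'ef + bc'd'ef + bcdef + a'c'd'ef' + a'cde'f' + a'b'd'e'f + a'b'de'f' + a'b'ce'f' + a'bc'de'f + ad'ef + ac'def' + ab'c'd'e'f' + abef + abcd'e

14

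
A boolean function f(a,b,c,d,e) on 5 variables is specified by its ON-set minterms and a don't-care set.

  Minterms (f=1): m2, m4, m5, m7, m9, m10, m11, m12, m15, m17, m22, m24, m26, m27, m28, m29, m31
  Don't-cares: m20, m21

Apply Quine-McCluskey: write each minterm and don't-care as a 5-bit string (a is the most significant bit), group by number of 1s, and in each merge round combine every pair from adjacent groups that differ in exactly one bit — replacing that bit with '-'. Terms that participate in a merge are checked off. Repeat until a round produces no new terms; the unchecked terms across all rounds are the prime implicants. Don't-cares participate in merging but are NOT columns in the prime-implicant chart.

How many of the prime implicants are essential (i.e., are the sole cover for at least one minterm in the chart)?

5

Round 0: 00010✓ 00100✓ 00101✓ 00111✓ 01001✓ 01010✓ 01011✓ 01100✓ 01111✓ 10001✓ 10100✓ 10101✓ 10110✓ 11000✓ 11010✓ 11011✓ 11100✓ 11101✓ 11111✓
Round 1: -0100✓ -0101✓ -1010✓ -1011✓ -1100✓ -1111✓ 0-010 0-100✓ 0-111 001-1 0010-✓ 01-11✓ 010-1 0101-✓ 1-100✓ 1-101✓ 10-01 101-0 1010-✓ 11-00 11-11✓ 110-0 1101-✓ 111-1 1110-✓
Round 2: --100 -010- -1-11 -101- 1-10-
PIs = {--100, -010-, -1-11, -101-, 0-010, 0-111, 001-1, 010-1, 1-10-, 10-01, 101-0, 11-00, 110-0, 111-1}
Coverage chart:
  m2: 0-010 ←essential
  m4: --100,-010-
  m5: -010-,001-1
  m7: 0-111,001-1
  m9: 010-1 ←essential
  m10: -101-,0-010
  m11: -1-11,-101-,010-1
  m12: --100 ←essential
  m15: -1-11,0-111
  m17: 10-01 ←essential
  m22: 101-0 ←essential
  m24: 11-00,110-0
  m26: -101-,110-0
  m27: -1-11,-101-
  m28: --100,1-10-,11-00
  m29: 1-10-,111-1
  m31: -1-11,111-1
Essential: --100, 0-010, 010-1, 10-01, 101-0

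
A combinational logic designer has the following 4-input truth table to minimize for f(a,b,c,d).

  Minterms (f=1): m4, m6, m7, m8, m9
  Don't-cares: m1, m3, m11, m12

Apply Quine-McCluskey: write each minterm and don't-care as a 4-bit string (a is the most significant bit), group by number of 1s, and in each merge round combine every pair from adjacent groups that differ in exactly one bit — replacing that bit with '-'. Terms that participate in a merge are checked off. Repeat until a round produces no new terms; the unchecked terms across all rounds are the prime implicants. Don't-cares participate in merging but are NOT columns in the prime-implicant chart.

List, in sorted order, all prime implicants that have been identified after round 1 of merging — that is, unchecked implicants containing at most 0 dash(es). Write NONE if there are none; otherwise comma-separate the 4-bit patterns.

NONE

Round 0: 0001✓ 0011✓ 0100✓ 0110✓ 0111✓ 1000✓ 1001✓ 1011✓ 1100✓
Round 1: -001✓ -011✓ -100 0-11 00-1✓ 01-0 011- 1-00 10-1✓ 100-
Round 2: -0-1
PIs = {-0-1, -100, 0-11, 01-0, 011-, 1-00, 100-}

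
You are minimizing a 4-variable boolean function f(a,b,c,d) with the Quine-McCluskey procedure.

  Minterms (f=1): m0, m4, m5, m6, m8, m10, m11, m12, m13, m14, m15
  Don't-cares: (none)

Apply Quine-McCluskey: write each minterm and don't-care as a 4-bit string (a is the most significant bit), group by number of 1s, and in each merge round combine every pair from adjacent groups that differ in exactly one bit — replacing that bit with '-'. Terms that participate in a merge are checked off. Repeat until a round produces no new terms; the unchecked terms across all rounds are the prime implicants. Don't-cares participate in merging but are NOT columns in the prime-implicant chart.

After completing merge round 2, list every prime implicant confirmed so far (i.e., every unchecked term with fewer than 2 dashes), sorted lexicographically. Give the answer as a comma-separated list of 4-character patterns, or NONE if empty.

[col 0] 0000*, 0100*, 0101*, 0110*, 1000*, 1010*, 1011*, 1100*, 1101*, 1110*, 1111*
[col 1] -000*, -100*, -101*, -110*, 0-00*, 01-0*, 010-*, 1-00*, 1-10*, 1-11*, 10-0*, 101-*, 11-0*, 11-1*, 110-*, 111-*
[col 2] --00, -1-0, -10-, 1--0, 1-1-, 11--
Prime implicants: --00, -1-0, -10-, 1--0, 1-1-, 11--

NONE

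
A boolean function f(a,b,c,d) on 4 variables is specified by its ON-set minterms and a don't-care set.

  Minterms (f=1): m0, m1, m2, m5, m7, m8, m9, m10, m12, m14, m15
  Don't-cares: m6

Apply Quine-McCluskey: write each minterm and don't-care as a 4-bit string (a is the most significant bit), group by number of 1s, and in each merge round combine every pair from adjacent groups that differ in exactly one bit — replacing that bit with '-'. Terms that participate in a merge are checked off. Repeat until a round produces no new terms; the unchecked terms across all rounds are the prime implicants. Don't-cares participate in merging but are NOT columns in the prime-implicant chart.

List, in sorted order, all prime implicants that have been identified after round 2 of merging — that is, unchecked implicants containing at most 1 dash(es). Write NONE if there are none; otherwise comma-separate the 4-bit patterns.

size-2^0 implicants → 0000(✓)  0001(✓)  0010(✓)  0101(✓)  0110(✓)  0111(✓)  1000(✓)  1001(✓)  1010(✓)  1100(✓)  1110(✓)  1111(✓)
size-2^1 implicants → -000(✓)  -001(✓)  -010(✓)  -110(✓)  -111(✓)  0-01  0-10(✓)  00-0(✓)  000-(✓)  01-1  011-(✓)  1-00(✓)  1-10(✓)  10-0(✓)  100-(✓)  11-0(✓)  111-(✓)
size-2^2 implicants → --10  -0-0  -00-  -11-  1--0
Unchecked terms (primes): --10, -0-0, -00-, -11-, 0-01, 01-1, 1--0

0-01, 01-1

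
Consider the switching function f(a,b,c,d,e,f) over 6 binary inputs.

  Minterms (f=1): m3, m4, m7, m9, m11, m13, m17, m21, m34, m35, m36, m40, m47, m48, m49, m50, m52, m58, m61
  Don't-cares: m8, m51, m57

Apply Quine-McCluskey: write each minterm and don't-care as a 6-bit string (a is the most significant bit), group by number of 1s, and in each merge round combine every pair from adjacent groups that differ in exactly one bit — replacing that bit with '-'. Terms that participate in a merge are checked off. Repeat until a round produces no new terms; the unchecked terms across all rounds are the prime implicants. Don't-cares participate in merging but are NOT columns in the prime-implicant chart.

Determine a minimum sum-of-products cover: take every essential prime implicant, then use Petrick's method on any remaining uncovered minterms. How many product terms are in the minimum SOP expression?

12

size-2^0 implicants → 000011(✓)  000100(✓)  000111(✓)  001000(✓)  001001(✓)  001011(✓)  001101(✓)  010001(✓)  010101(✓)  100010(✓)  100011(✓)  100100(✓)  101000(✓)  101111  110000(✓)  110001(✓)  110010(✓)  110011(✓)  110100(✓)  111001(✓)  111010(✓)  111101(✓)
size-2^1 implicants → -00011  -00100  -01000  -10001  00-011  000-11  001-01  0010-1  00100-  010-01  1-0010(✓)  1-0011(✓)  1-0100  10001-(✓)  11-001  11-010  110-00  1100-0(✓)  1100-1(✓)  11000-(✓)  11001-(✓)  111-01
size-2^2 implicants → 1-001-  1100--
Unchecked terms (primes): -00011, -00100, -01000, -10001, 00-011, 000-11, 001-01, 0010-1, 00100-, 010-01, 1-001-, 1-0100, 101111, 11-001, 11-010, 110-00, 1100--, 111-01
Minterm coverage:
  m3 ⊆ -00011,00-011,000-11
  m4 ⊆ -00100 [E]
  m7 ⊆ 000-11 [E]
  m9 ⊆ 001-01,0010-1,00100-
  m11 ⊆ 00-011,0010-1
  m13 ⊆ 001-01 [E]
  m17 ⊆ -10001,010-01
  m21 ⊆ 010-01 [E]
  m34 ⊆ 1-001- [E]
  m35 ⊆ -00011,1-001-
  m36 ⊆ -00100,1-0100
  m40 ⊆ -01000 [E]
  m47 ⊆ 101111 [E]
  m48 ⊆ 110-00,1100--
  m49 ⊆ -10001,11-001,1100--
  m50 ⊆ 1-001-,11-010,1100--
  m52 ⊆ 1-0100,110-00
  m58 ⊆ 11-010 [E]
  m61 ⊆ 111-01 [E]
E = {-00100, -01000, 000-11, 001-01, 010-01, 1-001-, 101111, 11-010, 111-01}
Petrick residual → -10001, 00-011, 110-00
Cover = b'c'de'f' + b'cd'e'f' + bc'd'e'f + a'b'd'ef + a'b'c'ef + a'b'ce'f + a'bc'e'f + ac'd'e + ab'cdef + abd'ef' + abc'e'f' + abce'f  |cover|=12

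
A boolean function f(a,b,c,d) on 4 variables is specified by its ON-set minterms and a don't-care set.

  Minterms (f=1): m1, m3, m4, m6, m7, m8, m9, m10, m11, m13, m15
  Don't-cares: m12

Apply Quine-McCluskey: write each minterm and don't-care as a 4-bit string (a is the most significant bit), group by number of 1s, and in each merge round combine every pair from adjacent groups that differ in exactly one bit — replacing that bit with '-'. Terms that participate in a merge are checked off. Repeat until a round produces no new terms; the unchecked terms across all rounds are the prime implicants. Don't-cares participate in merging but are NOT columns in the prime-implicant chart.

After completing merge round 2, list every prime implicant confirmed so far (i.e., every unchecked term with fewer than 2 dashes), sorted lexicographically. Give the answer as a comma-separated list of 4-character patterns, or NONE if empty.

size-2^0 implicants → 0001(✓)  0011(✓)  0100(✓)  0110(✓)  0111(✓)  1000(✓)  1001(✓)  1010(✓)  1011(✓)  1100(✓)  1101(✓)  1111(✓)
size-2^1 implicants → -001(✓)  -011(✓)  -100  -111(✓)  0-11(✓)  00-1(✓)  01-0  011-  1-00(✓)  1-01(✓)  1-11(✓)  10-0(✓)  10-1(✓)  100-(✓)  101-(✓)  11-1(✓)  110-(✓)
size-2^2 implicants → --11  -0-1  1--1  1-0-  10--
Unchecked terms (primes): --11, -0-1, -100, 01-0, 011-, 1--1, 1-0-, 10--

-100, 01-0, 011-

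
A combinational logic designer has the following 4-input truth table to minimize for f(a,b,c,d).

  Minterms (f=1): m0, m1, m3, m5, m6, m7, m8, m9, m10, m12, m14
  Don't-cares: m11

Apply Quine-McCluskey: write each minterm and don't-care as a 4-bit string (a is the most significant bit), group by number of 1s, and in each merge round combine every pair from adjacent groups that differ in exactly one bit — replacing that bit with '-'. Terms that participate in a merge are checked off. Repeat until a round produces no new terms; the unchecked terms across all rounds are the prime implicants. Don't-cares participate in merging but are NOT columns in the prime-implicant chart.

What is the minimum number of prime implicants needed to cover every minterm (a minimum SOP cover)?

4

Round 0: 0000✓ 0001✓ 0011✓ 0101✓ 0110✓ 0111✓ 1000✓ 1001✓ 1010✓ 1011✓ 1100✓ 1110✓
Round 1: -000✓ -001✓ -011✓ -110 0-01✓ 0-11✓ 00-1✓ 000-✓ 01-1✓ 011- 1-00✓ 1-10✓ 10-0✓ 10-1✓ 100-✓ 101-✓ 11-0✓
Round 2: -0-1 -00- 0--1 1--0 10--
PIs = {-0-1, -00-, -110, 0--1, 011-, 1--0, 10--}
Coverage chart:
  m0: -00- ←essential
  m1: -0-1,-00-,0--1
  m3: -0-1,0--1
  m5: 0--1 ←essential
  m6: -110,011-
  m7: 0--1,011-
  m8: -00-,1--0,10--
  m9: -0-1,-00-,10--
  m10: 1--0,10--
  m12: 1--0 ←essential
  m14: -110,1--0
Essential: -00-, 0--1, 1--0
Petrick residual → -110
Min cover (4 terms): b'c' + bcd' + a'd + ad'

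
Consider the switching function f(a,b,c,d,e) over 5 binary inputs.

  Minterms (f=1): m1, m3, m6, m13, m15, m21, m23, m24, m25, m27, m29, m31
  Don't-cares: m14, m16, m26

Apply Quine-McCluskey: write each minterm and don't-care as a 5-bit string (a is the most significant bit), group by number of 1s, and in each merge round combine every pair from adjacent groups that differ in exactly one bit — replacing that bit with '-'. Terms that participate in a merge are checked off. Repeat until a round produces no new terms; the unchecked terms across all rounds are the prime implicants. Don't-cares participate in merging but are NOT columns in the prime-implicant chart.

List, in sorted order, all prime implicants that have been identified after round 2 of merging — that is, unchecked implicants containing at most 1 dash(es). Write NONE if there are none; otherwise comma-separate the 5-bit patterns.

0-110, 000-1, 0111-, 1-000

Round 0: 00001✓ 00011✓ 00110✓ 01101✓ 01110✓ 01111✓ 10000✓ 10101✓ 10111✓ 11000✓ 11001✓ 11010✓ 11011✓ 11101✓ 11111✓
Round 1: -1101✓ -1111✓ 0-110 000-1 011-1✓ 0111- 1-000 1-101✓ 1-111✓ 101-1✓ 11-01✓ 11-11✓ 110-0✓ 110-1✓ 1100-✓ 1101-✓ 111-1✓
Round 2: -11-1 1-1-1 11--1 110--
PIs = {-11-1, 0-110, 000-1, 0111-, 1-000, 1-1-1, 11--1, 110--}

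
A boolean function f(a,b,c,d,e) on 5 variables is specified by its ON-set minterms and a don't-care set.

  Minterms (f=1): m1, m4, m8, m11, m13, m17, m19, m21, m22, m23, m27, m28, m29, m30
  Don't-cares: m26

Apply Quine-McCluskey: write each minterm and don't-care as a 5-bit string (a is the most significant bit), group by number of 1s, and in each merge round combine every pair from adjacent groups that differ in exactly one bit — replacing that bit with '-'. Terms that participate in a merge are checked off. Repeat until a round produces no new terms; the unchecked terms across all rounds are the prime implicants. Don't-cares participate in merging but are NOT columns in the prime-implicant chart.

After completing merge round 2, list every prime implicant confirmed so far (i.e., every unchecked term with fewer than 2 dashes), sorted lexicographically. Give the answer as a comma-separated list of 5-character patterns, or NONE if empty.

size-2^0 implicants → 00001(✓)  00100  01000  01011(✓)  01101(✓)  10001(✓)  10011(✓)  10101(✓)  10110(✓)  10111(✓)  11010(✓)  11011(✓)  11100(✓)  11101(✓)  11110(✓)
size-2^1 implicants → -0001  -1011  -1101  1-011  1-101  1-110  10-01(✓)  10-11(✓)  100-1(✓)  101-1(✓)  1011-  11-10  1101-  111-0  1110-
size-2^2 implicants → 10--1
Unchecked terms (primes): -0001, -1011, -1101, 00100, 01000, 1-011, 1-101, 1-110, 10--1, 1011-, 11-10, 1101-, 111-0, 1110-

-0001, -1011, -1101, 00100, 01000, 1-011, 1-101, 1-110, 1011-, 11-10, 1101-, 111-0, 1110-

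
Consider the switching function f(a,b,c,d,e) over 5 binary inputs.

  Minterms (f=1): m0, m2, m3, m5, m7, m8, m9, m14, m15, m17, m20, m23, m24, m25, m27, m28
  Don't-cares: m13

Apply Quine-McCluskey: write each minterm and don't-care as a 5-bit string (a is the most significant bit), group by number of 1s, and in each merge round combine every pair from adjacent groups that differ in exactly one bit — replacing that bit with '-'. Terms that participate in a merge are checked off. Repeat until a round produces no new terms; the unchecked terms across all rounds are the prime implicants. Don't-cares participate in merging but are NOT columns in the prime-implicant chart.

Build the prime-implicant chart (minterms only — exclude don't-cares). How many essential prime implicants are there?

size-2^0 implicants → 00000(✓)  00010(✓)  00011(✓)  00101(✓)  00111(✓)  01000(✓)  01001(✓)  01101(✓)  01110(✓)  01111(✓)  10001(✓)  10100(✓)  10111(✓)  11000(✓)  11001(✓)  11011(✓)  11100(✓)
size-2^1 implicants → -0111  -1000(✓)  -1001(✓)  0-000  0-101(✓)  0-111(✓)  00-11  000-0  0001-  001-1(✓)  01-01  0100-(✓)  011-1(✓)  0111-  1-001  1-100  11-00  110-1  1100-(✓)
size-2^2 implicants → -100-  0-1-1
Unchecked terms (primes): -0111, -100-, 0-000, 0-1-1, 00-11, 000-0, 0001-, 01-01, 0111-, 1-001, 1-100, 11-00, 110-1
Minterm coverage:
  m0 ⊆ 0-000,000-0
  m2 ⊆ 000-0,0001-
  m3 ⊆ 00-11,0001-
  m5 ⊆ 0-1-1 [E]
  m7 ⊆ -0111,0-1-1,00-11
  m8 ⊆ -100-,0-000
  m9 ⊆ -100-,01-01
  m14 ⊆ 0111- [E]
  m15 ⊆ 0-1-1,0111-
  m17 ⊆ 1-001 [E]
  m20 ⊆ 1-100 [E]
  m23 ⊆ -0111 [E]
  m24 ⊆ -100-,11-00
  m25 ⊆ -100-,1-001,110-1
  m27 ⊆ 110-1 [E]
  m28 ⊆ 1-100,11-00
E = {-0111, 0-1-1, 0111-, 1-001, 1-100, 110-1}

6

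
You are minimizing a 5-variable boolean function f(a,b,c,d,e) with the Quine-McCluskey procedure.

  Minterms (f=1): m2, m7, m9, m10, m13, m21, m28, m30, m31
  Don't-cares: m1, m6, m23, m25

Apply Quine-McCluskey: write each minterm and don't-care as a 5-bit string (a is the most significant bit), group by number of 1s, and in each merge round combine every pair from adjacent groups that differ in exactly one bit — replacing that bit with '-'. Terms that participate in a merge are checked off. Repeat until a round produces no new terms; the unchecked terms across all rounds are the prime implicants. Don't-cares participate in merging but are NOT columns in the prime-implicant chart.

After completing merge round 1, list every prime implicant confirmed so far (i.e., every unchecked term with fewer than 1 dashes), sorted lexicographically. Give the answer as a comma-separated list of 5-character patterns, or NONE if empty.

Round 0: 00001✓ 00010✓ 00110✓ 00111✓ 01001✓ 01010✓ 01101✓ 10101✓ 10111✓ 11001✓ 11100✓ 11110✓ 11111✓
Round 1: -0111 -1001 0-001 0-010 00-10 0011- 01-01 1-111 101-1 111-0 1111-
PIs = {-0111, -1001, 0-001, 0-010, 00-10, 0011-, 01-01, 1-111, 101-1, 111-0, 1111-}

NONE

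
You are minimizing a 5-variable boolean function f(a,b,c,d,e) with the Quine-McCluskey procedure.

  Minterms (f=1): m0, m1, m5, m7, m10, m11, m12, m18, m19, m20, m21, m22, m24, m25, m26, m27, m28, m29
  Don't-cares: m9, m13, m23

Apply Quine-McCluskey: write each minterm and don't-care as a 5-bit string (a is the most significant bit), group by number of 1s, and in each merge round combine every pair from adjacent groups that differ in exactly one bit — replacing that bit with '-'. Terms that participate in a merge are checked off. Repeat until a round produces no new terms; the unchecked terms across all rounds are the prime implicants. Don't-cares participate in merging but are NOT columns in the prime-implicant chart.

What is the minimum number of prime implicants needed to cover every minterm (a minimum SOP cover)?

7

size-2^0 implicants → 00000(✓)  00001(✓)  00101(✓)  00111(✓)  01001(✓)  01010(✓)  01011(✓)  01100(✓)  01101(✓)  10010(✓)  10011(✓)  10100(✓)  10101(✓)  10110(✓)  10111(✓)  11000(✓)  11001(✓)  11010(✓)  11011(✓)  11100(✓)  11101(✓)
size-2^1 implicants → -0101(✓)  -0111(✓)  -1001(✓)  -1010(✓)  -1011(✓)  -1100(✓)  -1101(✓)  0-001(✓)  0-101(✓)  00-01(✓)  0000-  001-1(✓)  01-01(✓)  010-1(✓)  0101-(✓)  0110-(✓)  1-010(✓)  1-011(✓)  1-100(✓)  1-101(✓)  10-10(✓)  10-11(✓)  1001-(✓)  101-0(✓)  101-1(✓)  1010-(✓)  1011-(✓)  11-00(✓)  11-01(✓)  110-0(✓)  110-1(✓)  1100-(✓)  1101-(✓)  1110-(✓)
size-2^2 implicants → --101  -01-1  -1-01  -10-1  -101-  -110-  0--01  1-01-  1-10-  10-1-  101--  11-0-  110--
Unchecked terms (primes): --101, -01-1, -1-01, -10-1, -101-, -110-, 0--01, 0000-, 1-01-, 1-10-, 10-1-, 101--, 11-0-, 110--
Minterm coverage:
  m0 ⊆ 0000- [E]
  m1 ⊆ 0--01,0000-
  m5 ⊆ --101,-01-1,0--01
  m7 ⊆ -01-1 [E]
  m10 ⊆ -101- [E]
  m11 ⊆ -10-1,-101-
  m12 ⊆ -110- [E]
  m18 ⊆ 1-01-,10-1-
  m19 ⊆ 1-01-,10-1-
  m20 ⊆ 1-10-,101--
  m21 ⊆ --101,-01-1,1-10-,101--
  m22 ⊆ 10-1-,101--
  m24 ⊆ 11-0-,110--
  m25 ⊆ -1-01,-10-1,11-0-,110--
  m26 ⊆ -101-,1-01-,110--
  m27 ⊆ -10-1,-101-,1-01-,110--
  m28 ⊆ -110-,1-10-,11-0-
  m29 ⊆ --101,-1-01,-110-,1-10-,11-0-
E = {-01-1, -101-, -110-, 0000-}
Petrick residual → 1-01-, 101--, 11-0-
Cover = b'ce + bc'd + bcd' + a'b'c'd' + ac'd + ab'c + abd'  |cover|=7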